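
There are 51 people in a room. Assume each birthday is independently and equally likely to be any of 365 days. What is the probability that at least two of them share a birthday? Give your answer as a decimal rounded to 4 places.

It's easier to compute the probability that all 51 are distinct.
P(all distinct) = 365/365 · 364/365 · ··· · 315/365 ≈ 0.0256.
So the probability of at least one match is 1 − 0.0256 = 0.9744.

0.9744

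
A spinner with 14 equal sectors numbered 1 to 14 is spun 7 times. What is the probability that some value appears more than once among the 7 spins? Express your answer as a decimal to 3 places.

0.836

P(all 7 different) = 14/14 · 13/14 · ··· · 8/14 ≈ 0.164.
P(at least two equal) = 1 − 0.164 = 0.836.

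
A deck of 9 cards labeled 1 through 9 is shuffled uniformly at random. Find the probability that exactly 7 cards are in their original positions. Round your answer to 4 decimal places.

0.0001

Choose which 7 of the 9 are fixed: C(9,7) = 36 ways.
The remaining 2 must have no fixed point: D(2) = 1.
P = 36·1/362880 = 1/10080 ≈ 0.0001.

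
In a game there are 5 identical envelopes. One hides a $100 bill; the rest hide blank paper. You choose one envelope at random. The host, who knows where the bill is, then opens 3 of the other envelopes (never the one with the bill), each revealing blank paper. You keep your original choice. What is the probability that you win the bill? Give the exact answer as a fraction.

The host can always open 3 empty envelopes regardless of your choice, so the reveals give no information about your original envelope.
P(win by staying) = 1/5.

1/5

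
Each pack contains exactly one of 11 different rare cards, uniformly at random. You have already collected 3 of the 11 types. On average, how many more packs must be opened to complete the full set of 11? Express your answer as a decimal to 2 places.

29.90

Starting from 3 distinct types, each trial gives a new one with probability (11−i)/11 when i types are held, so the wait for the next new type is 11/(11−i).
E = 11/8 + 11/7 + 11/6 + 11/5 + 11/4 + 11/3 + 11/2 + 11/1 = 8371/280 ≈ 29.90.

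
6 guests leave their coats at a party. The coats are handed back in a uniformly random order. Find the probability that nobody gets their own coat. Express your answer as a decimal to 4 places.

0.3681

This is the derangement probability: permutations of 6 with no fixed point.
D(6) = 6! · (1 − 1/1! + 1/2! − ··· + (−1)^6/6!) = 265.
P = 265/720 = 53/144 ≈ 0.3681.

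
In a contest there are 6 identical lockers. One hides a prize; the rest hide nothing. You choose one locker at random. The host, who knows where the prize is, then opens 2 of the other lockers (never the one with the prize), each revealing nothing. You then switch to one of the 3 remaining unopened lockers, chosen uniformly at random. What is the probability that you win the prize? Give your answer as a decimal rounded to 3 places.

Your original locker holds the prize with probability 1/6, so the other 5 collectively hold it with probability 5/6.
The host can always find 2 empty lockers to open, so the reveals don't change that 5/6; it is now spread over the 3 remaining unopened lockers.
P(win by switching) = (5/6) · (1/3) = 5/18 ≈ 0.278.

0.278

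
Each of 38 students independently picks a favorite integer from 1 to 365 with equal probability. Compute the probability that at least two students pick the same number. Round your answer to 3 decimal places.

It's easier to compute the probability that all 38 are distinct.
P(all distinct) = 365/365 · 364/365 · ··· · 328/365 ≈ 0.136.
So the probability of at least one match is 1 − 0.136 = 0.864.

0.864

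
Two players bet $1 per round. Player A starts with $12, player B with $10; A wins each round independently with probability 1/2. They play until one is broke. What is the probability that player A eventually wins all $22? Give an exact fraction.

With a fair step, P(i) = ½P(i−1) + ½P(i+1) with P(0)=0, P(22)=1 has the linear solution P(i) = i/22.
P(12) = 12/22 = 6/11.

6/11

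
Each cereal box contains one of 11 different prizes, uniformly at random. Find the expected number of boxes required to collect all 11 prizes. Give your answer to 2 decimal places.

After i distinct types are collected, each trial gives a new one with probability (11−i)/11, so the expected wait for the next new type is 11/(11−i).
E = 11/11 + 11/10 + 11/9 + 11/8 + 11/7 + 11/6 + 11/5 + 11/4 + 11/3 + 11/2 + 11/1 = 83711/2520 ≈ 33.22.

33.22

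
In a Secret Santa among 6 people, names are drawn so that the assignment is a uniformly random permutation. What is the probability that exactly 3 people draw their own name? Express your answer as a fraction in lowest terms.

Choose which 3 of the 6 are fixed: C(6,3) = 20 ways.
The remaining 3 must have no fixed point: D(3) = 2.
P = 20·2/720 = 1/18.

1/18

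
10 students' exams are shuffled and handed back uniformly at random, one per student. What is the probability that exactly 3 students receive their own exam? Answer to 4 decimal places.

Choose which 3 of the 10 are fixed: C(10,3) = 120 ways.
The remaining 7 must have no fixed point: D(7) = 1854.
P = 120·1854/3628800 = 103/1680 ≈ 0.0613.

0.0613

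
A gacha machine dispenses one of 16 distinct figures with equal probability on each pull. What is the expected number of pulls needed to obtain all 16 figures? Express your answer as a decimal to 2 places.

54.09

After i distinct types are collected, each trial gives a new one with probability (16−i)/16, so the expected wait for the next new type is 16/(16−i).
E = 16/16 + 16/15 + 16/14 + 16/13 + 16/12 + 16/11 + 16/10 + 16/9 + 16/8 + 16/7 + 16/6 + 16/5 + 16/4 + 16/3 + 16/2 + 16/1 = 2436559/45045 ≈ 54.09.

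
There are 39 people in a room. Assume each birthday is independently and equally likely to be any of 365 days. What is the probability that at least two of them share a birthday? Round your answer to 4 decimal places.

0.8782

It's easier to compute the probability that all 39 are distinct.
P(all distinct) = 365/365 · 364/365 · ··· · 327/365 ≈ 0.1218.
So the probability of at least one match is 1 − 0.1218 = 0.8782.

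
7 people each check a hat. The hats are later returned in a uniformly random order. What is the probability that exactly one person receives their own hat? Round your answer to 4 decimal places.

Choose which one is fixed: C(7,1) = 7 ways.
The remaining 6 must have no fixed point: D(6) = 265.
P = 7·265/5040 = 53/144 ≈ 0.3681.

0.3681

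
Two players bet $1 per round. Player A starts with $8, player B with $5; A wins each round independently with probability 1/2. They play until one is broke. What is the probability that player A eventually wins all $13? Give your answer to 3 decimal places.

0.615

With a fair step, P(i) = ½P(i−1) + ½P(i+1) with P(0)=0, P(13)=1 has the linear solution P(i) = i/13.
P(8) = 8/13 ≈ 0.615.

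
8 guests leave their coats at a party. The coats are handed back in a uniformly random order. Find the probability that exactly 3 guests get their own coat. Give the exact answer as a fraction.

11/180

Choose which 3 of the 8 are fixed: C(8,3) = 56 ways.
The remaining 5 must have no fixed point: D(5) = 44.
P = 56·44/40320 = 11/180.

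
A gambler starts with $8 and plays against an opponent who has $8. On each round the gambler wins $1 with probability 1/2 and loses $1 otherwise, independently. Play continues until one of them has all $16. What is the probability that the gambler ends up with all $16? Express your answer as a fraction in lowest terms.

1/2

With a fair step, P(i) = ½P(i−1) + ½P(i+1) with P(0)=0, P(16)=1 has the linear solution P(i) = i/16.
P(8) = 8/16 = 1/2.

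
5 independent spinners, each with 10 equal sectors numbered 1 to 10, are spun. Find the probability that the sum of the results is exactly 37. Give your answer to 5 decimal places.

There are 10^5 = 100000 equally likely outcomes.
The number of ordered 5-tuples from {1,…,10} summing to 37 is 2205.
P(sum = 37) = 2205/100000 = 441/20000 ≈ 0.02205.

0.02205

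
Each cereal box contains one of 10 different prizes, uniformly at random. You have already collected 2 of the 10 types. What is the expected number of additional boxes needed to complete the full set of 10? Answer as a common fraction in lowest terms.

761/28

Starting from 2 distinct types, each trial gives a new one with probability (10−i)/10 when i types are held, so the wait for the next new type is 10/(10−i).
E = 10/8 + 10/7 + 10/6 + 10/5 + 10/4 + 10/3 + 10/2 + 10/1 = 761/28.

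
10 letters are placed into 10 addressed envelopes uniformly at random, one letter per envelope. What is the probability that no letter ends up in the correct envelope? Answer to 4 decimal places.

0.3679

This is the derangement probability: permutations of 10 with no fixed point.
D(10) = 10! · (1 − 1/1! + 1/2! − ··· + (−1)^10/10!) = 1334961.
P = 1334961/3628800 = 16481/44800 ≈ 0.3679.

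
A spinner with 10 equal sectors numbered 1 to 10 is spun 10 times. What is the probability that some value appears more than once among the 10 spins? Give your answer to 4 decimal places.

0.9996

P(all 10 different) = 10/10 · 9/10 · ··· · 1/10 ≈ 0.0004.
P(at least two equal) = 1 − 0.0004 = 0.9996.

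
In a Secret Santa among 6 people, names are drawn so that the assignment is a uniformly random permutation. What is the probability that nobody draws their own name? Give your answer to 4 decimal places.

This is the derangement probability: permutations of 6 with no fixed point.
D(6) = 6! · (1 − 1/1! + 1/2! − ··· + (−1)^6/6!) = 265.
P = 265/720 = 53/144 ≈ 0.3681.

0.3681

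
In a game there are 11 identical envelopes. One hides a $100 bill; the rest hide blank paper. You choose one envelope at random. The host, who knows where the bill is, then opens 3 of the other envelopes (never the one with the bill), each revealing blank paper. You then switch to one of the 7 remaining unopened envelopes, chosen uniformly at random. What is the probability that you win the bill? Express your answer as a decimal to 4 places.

0.1299

Your original envelope holds the bill with probability 1/11, so the other 10 collectively hold it with probability 10/11.
The host can always find 3 empty envelopes to open, so the reveals don't change that 10/11; it is now spread over the 7 remaining unopened envelopes.
P(win by switching) = (10/11) · (1/7) = 10/77 ≈ 0.1299.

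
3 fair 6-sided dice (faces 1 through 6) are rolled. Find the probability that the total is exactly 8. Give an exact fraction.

7/72

There are 6^3 = 216 equally likely outcomes.
The number of ordered 3-tuples from {1,…,6} summing to 8 is 21.
P(sum = 8) = 21/216 = 7/72.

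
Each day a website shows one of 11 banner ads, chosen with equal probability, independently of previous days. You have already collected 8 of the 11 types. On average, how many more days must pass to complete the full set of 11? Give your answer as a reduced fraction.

121/6

Starting from 8 distinct types, each trial gives a new one with probability (11−i)/11 when i types are held, so the wait for the next new type is 11/(11−i).
E = 11/3 + 11/2 + 11/1 = 121/6.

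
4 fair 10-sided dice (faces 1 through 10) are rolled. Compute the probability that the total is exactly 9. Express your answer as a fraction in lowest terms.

There are 10^4 = 10000 equally likely outcomes.
The number of ordered 4-tuples from {1,…,10} summing to 9 is 56.
P(sum = 9) = 56/10000 = 7/1250.

7/1250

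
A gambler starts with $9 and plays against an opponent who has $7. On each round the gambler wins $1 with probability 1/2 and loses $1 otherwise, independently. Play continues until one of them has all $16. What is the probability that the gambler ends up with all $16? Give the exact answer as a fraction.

With a fair step, P(i) = ½P(i−1) + ½P(i+1) with P(0)=0, P(16)=1 has the linear solution P(i) = i/16.
P(9) = 9/16.

9/16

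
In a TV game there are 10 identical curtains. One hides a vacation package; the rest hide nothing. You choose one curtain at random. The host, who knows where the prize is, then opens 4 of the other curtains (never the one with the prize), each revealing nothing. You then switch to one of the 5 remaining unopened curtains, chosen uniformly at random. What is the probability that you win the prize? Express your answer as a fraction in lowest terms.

9/50

Your original curtain holds the prize with probability 1/10, so the other 9 collectively hold it with probability 9/10.
The host can always find 4 empty curtains to open, so the reveals don't change that 9/10; it is now spread over the 5 remaining unopened curtains.
P(win by switching) = (9/10) · (1/5) = 9/50.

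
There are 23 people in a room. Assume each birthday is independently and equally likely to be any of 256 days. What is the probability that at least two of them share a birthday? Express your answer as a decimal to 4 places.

It's easier to compute the probability that all 23 are distinct.
P(all distinct) = 256/256 · 255/256 · ··· · 234/256 ≈ 0.3611.
So the probability of at least one match is 1 − 0.3611 = 0.6389.

0.6389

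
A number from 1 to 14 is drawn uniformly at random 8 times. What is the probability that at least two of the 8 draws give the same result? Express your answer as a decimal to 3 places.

0.918

P(all 8 different) = 14/14 · 13/14 · ··· · 7/14 ≈ 0.082.
P(at least two equal) = 1 − 0.082 = 0.918.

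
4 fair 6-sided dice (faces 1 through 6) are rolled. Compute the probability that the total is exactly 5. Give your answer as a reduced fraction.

There are 6^4 = 1296 equally likely outcomes.
The number of ordered 4-tuples from {1,…,6} summing to 5 is 4.
P(sum = 5) = 4/1296 = 1/324.

1/324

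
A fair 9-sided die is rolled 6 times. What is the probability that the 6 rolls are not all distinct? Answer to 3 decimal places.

0.886

P(all 6 different) = 9/9 · 8/9 · ··· · 4/9 ≈ 0.114.
P(at least two equal) = 1 − 0.114 = 0.886.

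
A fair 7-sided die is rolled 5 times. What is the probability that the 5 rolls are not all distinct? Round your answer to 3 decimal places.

P(all 5 different) = 7/7 · 6/7 · ··· · 3/7 ≈ 0.150.
P(at least two equal) = 1 − 0.150 = 0.850.

0.850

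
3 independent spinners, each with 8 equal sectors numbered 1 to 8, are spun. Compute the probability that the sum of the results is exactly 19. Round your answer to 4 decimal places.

There are 8^3 = 512 equally likely outcomes.
The number of ordered 3-tuples from {1,…,8} summing to 19 is 21.
P(sum = 19) = 21/512 ≈ 0.0410.

0.0410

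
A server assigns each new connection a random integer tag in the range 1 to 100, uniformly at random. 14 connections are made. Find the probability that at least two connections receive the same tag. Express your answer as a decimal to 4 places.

It's easier to compute the probability that all 14 are distinct.
P(all distinct) = 100/100 · 99/100 · ··· · 87/100 ≈ 0.3852.
So the probability of at least one match is 1 − 0.3852 = 0.6148.

0.6148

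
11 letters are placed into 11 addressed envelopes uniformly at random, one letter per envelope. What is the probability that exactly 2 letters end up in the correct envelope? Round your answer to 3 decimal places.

Choose which 2 of the 11 are fixed: C(11,2) = 55 ways.
The remaining 9 must have no fixed point: D(9) = 133496.
P = 55·133496/39916800 = 16687/90720 ≈ 0.184.

0.184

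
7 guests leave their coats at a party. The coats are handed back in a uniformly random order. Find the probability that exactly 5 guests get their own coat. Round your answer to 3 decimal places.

Choose which 5 of the 7 are fixed: C(7,5) = 21 ways.
The remaining 2 must have no fixed point: D(2) = 1.
P = 21·1/5040 = 1/240 ≈ 0.004.

0.004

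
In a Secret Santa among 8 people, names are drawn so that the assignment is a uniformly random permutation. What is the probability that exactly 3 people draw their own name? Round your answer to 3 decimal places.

Choose which 3 of the 8 are fixed: C(8,3) = 56 ways.
The remaining 5 must have no fixed point: D(5) = 44.
P = 56·44/40320 = 11/180 ≈ 0.061.

0.061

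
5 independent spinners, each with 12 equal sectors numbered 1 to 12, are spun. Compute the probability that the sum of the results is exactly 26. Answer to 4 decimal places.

0.0365

There are 12^5 = 248832 equally likely outcomes.
The number of ordered 5-tuples from {1,…,12} summing to 26 is 9075.
P(sum = 26) = 9075/248832 = 3025/82944 ≈ 0.0365.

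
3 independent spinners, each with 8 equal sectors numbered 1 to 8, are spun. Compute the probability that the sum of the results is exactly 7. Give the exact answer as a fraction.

There are 8^3 = 512 equally likely outcomes.
The number of ordered 3-tuples from {1,…,8} summing to 7 is 15.
P(sum = 7) = 15/512.

15/512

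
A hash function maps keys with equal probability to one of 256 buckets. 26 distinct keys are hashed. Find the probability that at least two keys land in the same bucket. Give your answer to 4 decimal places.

It's easier to compute the probability that all 26 are distinct.
P(all distinct) = 256/256 · 255/256 · ··· · 231/256 ≈ 0.2688.
So the probability of at least one match is 1 − 0.2688 = 0.7312.

0.7312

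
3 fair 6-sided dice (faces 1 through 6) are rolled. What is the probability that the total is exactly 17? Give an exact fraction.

There are 6^3 = 216 equally likely outcomes.
The number of ordered 3-tuples from {1,…,6} summing to 17 is 3.
P(sum = 17) = 3/216 = 1/72.

1/72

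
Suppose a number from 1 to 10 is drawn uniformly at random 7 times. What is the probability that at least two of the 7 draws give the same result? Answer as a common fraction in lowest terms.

2936/3125

P(all 7 different) = 10/10 · 9/10 · ··· · 4/10 = 189/3125.
P(at least two equal) = 1 − 189/3125 = 2936/3125.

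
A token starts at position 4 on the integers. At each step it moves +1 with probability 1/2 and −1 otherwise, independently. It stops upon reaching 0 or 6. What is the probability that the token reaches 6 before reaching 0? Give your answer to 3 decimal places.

With a fair step, P(i) = ½P(i−1) + ½P(i+1) with P(0)=0, P(6)=1 has the linear solution P(i) = i/6.
P(4) = 4/6 = 2/3 ≈ 0.667.

0.667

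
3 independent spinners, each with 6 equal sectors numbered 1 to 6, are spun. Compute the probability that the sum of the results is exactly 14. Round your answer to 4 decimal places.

0.0694

There are 6^3 = 216 equally likely outcomes.
The number of ordered 3-tuples from {1,…,6} summing to 14 is 15.
P(sum = 14) = 15/216 = 5/72 ≈ 0.0694.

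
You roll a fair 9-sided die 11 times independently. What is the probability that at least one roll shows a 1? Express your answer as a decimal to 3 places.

P(no roll shows a 1) = (8/9)^11 ≈ 0.274.
P(at least one) = 1 − 0.274 = 0.726.

0.726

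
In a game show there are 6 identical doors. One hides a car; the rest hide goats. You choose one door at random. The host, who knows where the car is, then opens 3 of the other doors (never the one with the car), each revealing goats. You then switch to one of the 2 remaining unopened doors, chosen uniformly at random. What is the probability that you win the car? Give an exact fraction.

Your original door holds the car with probability 1/6, so the other 5 collectively hold it with probability 5/6.
The host can always find 3 empty doors to open, so the reveals don't change that 5/6; it is now spread over the 2 remaining unopened doors.
P(win by switching) = (5/6) · (1/2) = 5/12.

5/12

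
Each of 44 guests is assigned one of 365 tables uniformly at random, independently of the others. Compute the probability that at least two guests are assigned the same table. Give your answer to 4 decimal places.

It's easier to compute the probability that all 44 are distinct.
P(all distinct) = 365/365 · 364/365 · ··· · 322/365 ≈ 0.0671.
So the probability of at least one match is 1 − 0.0671 = 0.9329.

0.9329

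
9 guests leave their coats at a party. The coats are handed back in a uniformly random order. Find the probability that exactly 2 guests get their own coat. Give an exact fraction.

103/560

Choose which 2 of the 9 are fixed: C(9,2) = 36 ways.
The remaining 7 must have no fixed point: D(7) = 1854.
P = 36·1854/362880 = 103/560.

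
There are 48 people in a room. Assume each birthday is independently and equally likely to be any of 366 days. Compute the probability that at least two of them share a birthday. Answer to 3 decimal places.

0.960

It's easier to compute the probability that all 48 are distinct.
P(all distinct) = 366/366 · 365/366 · ··· · 319/366 ≈ 0.040.
So the probability of at least one match is 1 − 0.040 = 0.960.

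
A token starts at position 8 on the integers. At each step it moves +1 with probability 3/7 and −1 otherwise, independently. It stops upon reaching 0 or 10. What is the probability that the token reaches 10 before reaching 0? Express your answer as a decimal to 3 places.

0.536

Let r = q/p = (4/7)/(3/7) = 4/3. The recurrence P(i) = p·P(i+1) + q·P(i−1) with P(0)=0, P(10)=1 gives P(i) = (1 − r^i)/(1 − r^10).
P(8) = (1 − (4/3)^8) / (1 − (4/3)^10) = 75825/141361 ≈ 0.536.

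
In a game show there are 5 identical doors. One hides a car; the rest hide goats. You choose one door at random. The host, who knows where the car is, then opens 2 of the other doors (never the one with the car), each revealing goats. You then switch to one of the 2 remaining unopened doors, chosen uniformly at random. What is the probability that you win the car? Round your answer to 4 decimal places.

0.4000

Your original door holds the car with probability 1/5, so the other 4 collectively hold it with probability 4/5.
The host can always find 2 empty doors to open, so the reveals don't change that 4/5; it is now spread over the 2 remaining unopened doors.
P(win by switching) = (4/5) · (1/2) = 2/5 ≈ 0.4000.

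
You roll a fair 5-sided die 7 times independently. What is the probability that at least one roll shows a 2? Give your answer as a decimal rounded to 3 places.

P(no roll shows a 2) = (4/5)^7 ≈ 0.210.
P(at least one) = 1 − 0.210 = 0.790.

0.790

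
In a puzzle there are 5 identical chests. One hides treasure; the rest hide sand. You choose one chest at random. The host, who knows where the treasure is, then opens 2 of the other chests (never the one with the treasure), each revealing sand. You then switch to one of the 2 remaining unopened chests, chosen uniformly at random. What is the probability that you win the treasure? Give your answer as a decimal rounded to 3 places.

0.400

Your original chest holds the treasure with probability 1/5, so the other 4 collectively hold it with probability 4/5.
The host can always find 2 empty chests to open, so the reveals don't change that 4/5; it is now spread over the 2 remaining unopened chests.
P(win by switching) = (4/5) · (1/2) = 2/5 ≈ 0.400.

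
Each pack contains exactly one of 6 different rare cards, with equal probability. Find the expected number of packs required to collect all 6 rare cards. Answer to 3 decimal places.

After i distinct types are collected, each trial gives a new one with probability (6−i)/6, so the expected wait for the next new type is 6/(6−i).
E = 6/6 + 6/5 + 6/4 + 6/3 + 6/2 + 6/1 = 147/10 ≈ 14.700.

14.700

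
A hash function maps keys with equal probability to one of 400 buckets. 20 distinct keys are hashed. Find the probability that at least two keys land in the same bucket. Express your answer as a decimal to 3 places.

It's easier to compute the probability that all 20 are distinct.
P(all distinct) = 400/400 · 399/400 · ··· · 381/400 ≈ 0.617.
So the probability of at least one match is 1 − 0.617 = 0.383.

0.383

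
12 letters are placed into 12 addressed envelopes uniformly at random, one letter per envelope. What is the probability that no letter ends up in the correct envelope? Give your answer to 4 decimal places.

0.3679

This is the derangement probability: permutations of 12 with no fixed point.
D(12) = 12! · (1 − 1/1! + 1/2! − ··· + (−1)^12/12!) = 176214841.
P = 176214841/479001600 = 16019531/43545600 ≈ 0.3679.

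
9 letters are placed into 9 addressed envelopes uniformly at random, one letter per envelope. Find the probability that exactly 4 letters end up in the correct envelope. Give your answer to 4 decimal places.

Choose which 4 of the 9 are fixed: C(9,4) = 126 ways.
The remaining 5 must have no fixed point: D(5) = 44.
P = 126·44/362880 = 11/720 ≈ 0.0153.

0.0153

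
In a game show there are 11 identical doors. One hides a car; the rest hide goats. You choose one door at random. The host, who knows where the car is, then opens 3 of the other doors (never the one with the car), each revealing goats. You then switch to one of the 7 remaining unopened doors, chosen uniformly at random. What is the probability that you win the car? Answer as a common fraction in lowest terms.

10/77

Your original door holds the car with probability 1/11, so the other 10 collectively hold it with probability 10/11.
The host can always find 3 empty doors to open, so the reveals don't change that 10/11; it is now spread over the 7 remaining unopened doors.
P(win by switching) = (10/11) · (1/7) = 10/77.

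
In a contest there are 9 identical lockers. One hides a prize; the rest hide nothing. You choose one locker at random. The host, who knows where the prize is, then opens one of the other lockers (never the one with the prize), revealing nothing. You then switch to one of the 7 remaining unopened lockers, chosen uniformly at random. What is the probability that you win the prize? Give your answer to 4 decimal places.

0.1270

Your original locker holds the prize with probability 1/9, so the other 8 collectively hold it with probability 8/9.
The host can always find an empty locker to open, so this doesn't change that 8/9; it is now spread over the 7 remaining unopened lockers.
P(win by switching) = (8/9) · (1/7) = 8/63 ≈ 0.1270.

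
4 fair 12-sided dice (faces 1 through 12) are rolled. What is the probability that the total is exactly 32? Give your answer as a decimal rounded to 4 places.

0.0400

There are 12^4 = 20736 equally likely outcomes.
The number of ordered 4-tuples from {1,…,12} summing to 32 is 829.
P(sum = 32) = 829/20736 ≈ 0.0400.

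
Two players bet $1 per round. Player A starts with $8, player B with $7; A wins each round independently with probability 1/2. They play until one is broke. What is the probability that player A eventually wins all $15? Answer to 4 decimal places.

0.5333

With a fair step, P(i) = ½P(i−1) + ½P(i+1) with P(0)=0, P(15)=1 has the linear solution P(i) = i/15.
P(8) = 8/15 ≈ 0.5333.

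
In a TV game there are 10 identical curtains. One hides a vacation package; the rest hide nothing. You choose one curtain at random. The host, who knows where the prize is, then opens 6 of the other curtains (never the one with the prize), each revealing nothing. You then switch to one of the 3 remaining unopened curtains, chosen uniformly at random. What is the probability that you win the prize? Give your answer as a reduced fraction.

3/10

Your original curtain holds the prize with probability 1/10, so the other 9 collectively hold it with probability 9/10.
The host can always find 6 empty curtains to open, so the reveals don't change that 9/10; it is now spread over the 3 remaining unopened curtains.
P(win by switching) = (9/10) · (1/3) = 3/10.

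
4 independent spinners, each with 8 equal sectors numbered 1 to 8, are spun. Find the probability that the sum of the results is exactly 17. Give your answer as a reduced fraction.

There are 8^4 = 4096 equally likely outcomes.
The number of ordered 4-tuples from {1,…,8} summing to 17 is 336.
P(sum = 17) = 336/4096 = 21/256.

21/256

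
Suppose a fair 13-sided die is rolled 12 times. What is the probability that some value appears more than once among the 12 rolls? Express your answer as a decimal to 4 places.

P(all 12 different) = 13/13 · 12/13 · ··· · 2/13 ≈ 0.0003.
P(at least two equal) = 1 − 0.0003 = 0.9997.

0.9997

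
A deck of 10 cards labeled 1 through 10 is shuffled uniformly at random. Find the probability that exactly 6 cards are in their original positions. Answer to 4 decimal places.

Choose which 6 of the 10 are fixed: C(10,6) = 210 ways.
The remaining 4 must have no fixed point: D(4) = 9.
P = 210·9/3628800 = 1/1920 ≈ 0.0005.

0.0005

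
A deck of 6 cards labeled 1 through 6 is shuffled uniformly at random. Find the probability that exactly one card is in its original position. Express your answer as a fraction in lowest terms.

Choose which one is fixed: C(6,1) = 6 ways.
The remaining 5 must have no fixed point: D(5) = 44.
P = 6·44/720 = 11/30.

11/30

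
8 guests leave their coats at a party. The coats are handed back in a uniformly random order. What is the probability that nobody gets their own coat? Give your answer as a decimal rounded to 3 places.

This is the derangement probability: permutations of 8 with no fixed point.
D(8) = 8! · (1 − 1/1! + 1/2! − ··· + (−1)^8/8!) = 14833.
P = 14833/40320 = 2119/5760 ≈ 0.368.

0.368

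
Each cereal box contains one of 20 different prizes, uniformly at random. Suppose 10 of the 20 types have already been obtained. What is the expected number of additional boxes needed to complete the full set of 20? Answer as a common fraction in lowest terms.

7381/126

Starting from 10 distinct types, each trial gives a new one with probability (20−i)/20 when i types are held, so the wait for the next new type is 20/(20−i).
E = 20/10 + 20/9 + 20/8 + 20/7 + 20/6 + 20/5 + 20/4 + 20/3 + 20/2 + 20/1 = 7381/126.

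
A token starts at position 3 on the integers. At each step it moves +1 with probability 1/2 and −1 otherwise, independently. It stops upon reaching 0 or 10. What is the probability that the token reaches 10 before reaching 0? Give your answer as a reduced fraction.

3/10

With a fair step, P(i) = ½P(i−1) + ½P(i+1) with P(0)=0, P(10)=1 has the linear solution P(i) = i/10.
P(3) = 3/10.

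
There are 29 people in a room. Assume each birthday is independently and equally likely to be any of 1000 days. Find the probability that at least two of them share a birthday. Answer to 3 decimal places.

0.336

It's easier to compute the probability that all 29 are distinct.
P(all distinct) = 1000/1000 · 999/1000 · ··· · 972/1000 ≈ 0.664.
So the probability of at least one match is 1 − 0.664 = 0.336.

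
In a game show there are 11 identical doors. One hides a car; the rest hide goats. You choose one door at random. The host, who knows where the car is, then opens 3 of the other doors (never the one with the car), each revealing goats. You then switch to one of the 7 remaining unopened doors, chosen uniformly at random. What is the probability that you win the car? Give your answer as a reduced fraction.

Your original door holds the car with probability 1/11, so the other 10 collectively hold it with probability 10/11.
The host can always find 3 empty doors to open, so the reveals don't change that 10/11; it is now spread over the 7 remaining unopened doors.
P(win by switching) = (10/11) · (1/7) = 10/77.

10/77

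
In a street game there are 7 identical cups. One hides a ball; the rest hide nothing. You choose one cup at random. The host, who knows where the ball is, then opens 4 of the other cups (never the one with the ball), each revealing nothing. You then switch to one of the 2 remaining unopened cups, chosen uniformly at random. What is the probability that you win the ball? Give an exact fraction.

Your original cup holds the ball with probability 1/7, so the other 6 collectively hold it with probability 6/7.
The host can always find 4 empty cups to open, so the reveals don't change that 6/7; it is now spread over the 2 remaining unopened cups.
P(win by switching) = (6/7) · (1/2) = 3/7.

3/7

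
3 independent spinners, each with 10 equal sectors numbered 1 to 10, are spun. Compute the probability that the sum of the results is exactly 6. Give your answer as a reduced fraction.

1/100

There are 10^3 = 1000 equally likely outcomes.
The number of ordered 3-tuples from {1,…,10} summing to 6 is 10.
P(sum = 6) = 10/1000 = 1/100.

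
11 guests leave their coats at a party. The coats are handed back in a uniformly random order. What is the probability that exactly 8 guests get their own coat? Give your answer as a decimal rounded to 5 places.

Choose which 8 of the 11 are fixed: C(11,8) = 165 ways.
The remaining 3 must have no fixed point: D(3) = 2.
P = 165·2/39916800 = 1/120960 ≈ 0.00001.

0.00001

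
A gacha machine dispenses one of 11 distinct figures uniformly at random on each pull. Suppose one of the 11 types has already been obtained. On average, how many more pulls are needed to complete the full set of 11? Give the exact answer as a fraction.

Starting from 1 distinct type, each trial gives a new one with probability (11−i)/11 when i types are held, so the wait for the next new type is 11/(11−i).
E = 11/10 + 11/9 + 11/8 + 11/7 + 11/6 + 11/5 + 11/4 + 11/3 + 11/2 + 11/1 = 81191/2520.

81191/2520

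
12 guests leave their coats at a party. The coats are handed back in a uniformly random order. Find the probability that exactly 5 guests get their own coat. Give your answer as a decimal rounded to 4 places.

0.0031

Choose which 5 of the 12 are fixed: C(12,5) = 792 ways.
The remaining 7 must have no fixed point: D(7) = 1854.
P = 792·1854/479001600 = 103/33600 ≈ 0.0031.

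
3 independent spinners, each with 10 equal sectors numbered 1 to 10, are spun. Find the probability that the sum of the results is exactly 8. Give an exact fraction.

21/1000

There are 10^3 = 1000 equally likely outcomes.
The number of ordered 3-tuples from {1,…,10} summing to 8 is 21.
P(sum = 8) = 21/1000.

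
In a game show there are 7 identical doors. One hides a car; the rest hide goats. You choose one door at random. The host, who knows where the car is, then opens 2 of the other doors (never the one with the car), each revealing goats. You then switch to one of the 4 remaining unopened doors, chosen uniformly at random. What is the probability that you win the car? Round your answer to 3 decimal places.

Your original door holds the car with probability 1/7, so the other 6 collectively hold it with probability 6/7.
The host can always find 2 empty doors to open, so the reveals don't change that 6/7; it is now spread over the 4 remaining unopened doors.
P(win by switching) = (6/7) · (1/4) = 3/14 ≈ 0.214.

0.214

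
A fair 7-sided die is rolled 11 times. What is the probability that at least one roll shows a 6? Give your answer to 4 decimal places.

0.8165

P(no roll shows a 6) = (6/7)^11 ≈ 0.1835.
P(at least one) = 1 − 0.1835 = 0.8165.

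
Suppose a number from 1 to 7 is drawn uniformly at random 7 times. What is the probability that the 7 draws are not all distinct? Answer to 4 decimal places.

P(all 7 different) = 7/7 · 6/7 · ··· · 1/7 ≈ 0.0061.
P(at least two equal) = 1 − 0.0061 = 0.9939.

0.9939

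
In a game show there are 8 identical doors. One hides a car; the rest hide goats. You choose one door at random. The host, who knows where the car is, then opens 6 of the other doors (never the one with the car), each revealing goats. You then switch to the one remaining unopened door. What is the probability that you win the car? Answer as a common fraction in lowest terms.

Your original door holds the car with probability 1/8, so the other 7 collectively hold it with probability 7/8.
The host can always find 6 empty doors to open, so the reveals don't change that 7/8; it is now spread over the 1 remaining unopened door.
P(win by switching) = (7/8) · (1/1) = 7/8.

7/8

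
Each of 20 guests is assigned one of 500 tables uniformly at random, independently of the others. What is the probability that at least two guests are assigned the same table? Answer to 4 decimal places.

It's easier to compute the probability that all 20 are distinct.
P(all distinct) = 500/500 · 499/500 · ··· · 481/500 ≈ 0.6804.
So the probability of at least one match is 1 − 0.6804 = 0.3196.

0.3196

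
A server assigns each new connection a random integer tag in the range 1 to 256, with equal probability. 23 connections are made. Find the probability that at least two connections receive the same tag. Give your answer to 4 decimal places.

0.6389

It's easier to compute the probability that all 23 are distinct.
P(all distinct) = 256/256 · 255/256 · ··· · 234/256 ≈ 0.3611.
So the probability of at least one match is 1 − 0.3611 = 0.6389.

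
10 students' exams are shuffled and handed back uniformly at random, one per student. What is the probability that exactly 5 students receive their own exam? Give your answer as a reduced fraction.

11/3600

Choose which 5 of the 10 are fixed: C(10,5) = 252 ways.
The remaining 5 must have no fixed point: D(5) = 44.
P = 252·44/3628800 = 11/3600.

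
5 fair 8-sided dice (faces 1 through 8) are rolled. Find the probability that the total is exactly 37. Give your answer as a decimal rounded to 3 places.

0.001

There are 8^5 = 32768 equally likely outcomes.
The number of ordered 5-tuples from {1,…,8} summing to 37 is 35.
P(sum = 37) = 35/32768 ≈ 0.001.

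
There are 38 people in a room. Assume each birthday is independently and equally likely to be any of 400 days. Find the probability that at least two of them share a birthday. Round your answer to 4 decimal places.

0.8372

It's easier to compute the probability that all 38 are distinct.
P(all distinct) = 400/400 · 399/400 · ··· · 363/400 ≈ 0.1628.
So the probability of at least one match is 1 − 0.1628 = 0.8372.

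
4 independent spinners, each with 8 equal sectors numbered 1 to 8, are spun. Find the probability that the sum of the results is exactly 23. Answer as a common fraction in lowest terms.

51/1024

There are 8^4 = 4096 equally likely outcomes.
The number of ordered 4-tuples from {1,…,8} summing to 23 is 204.
P(sum = 23) = 204/4096 = 51/1024.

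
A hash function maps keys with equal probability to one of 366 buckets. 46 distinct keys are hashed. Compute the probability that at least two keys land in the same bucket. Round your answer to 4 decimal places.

It's easier to compute the probability that all 46 are distinct.
P(all distinct) = 366/366 · 365/366 · ··· · 321/366 ≈ 0.0522.
So the probability of at least one match is 1 − 0.0522 = 0.9478.

0.9478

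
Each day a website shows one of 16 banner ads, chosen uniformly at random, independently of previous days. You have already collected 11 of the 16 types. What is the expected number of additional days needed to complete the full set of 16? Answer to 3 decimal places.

Starting from 11 distinct types, each trial gives a new one with probability (16−i)/16 when i types are held, so the wait for the next new type is 16/(16−i).
E = 16/5 + 16/4 + 16/3 + 16/2 + 16/1 = 548/15 ≈ 36.533.

36.533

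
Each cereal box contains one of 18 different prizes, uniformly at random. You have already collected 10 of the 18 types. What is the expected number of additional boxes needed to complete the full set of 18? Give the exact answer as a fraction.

6849/140

Starting from 10 distinct types, each trial gives a new one with probability (18−i)/18 when i types are held, so the wait for the next new type is 18/(18−i).
E = 18/8 + 18/7 + 18/6 + 18/5 + 18/4 + 18/3 + 18/2 + 18/1 = 6849/140.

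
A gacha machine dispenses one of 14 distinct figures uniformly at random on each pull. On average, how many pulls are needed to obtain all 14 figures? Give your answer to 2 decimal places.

After i distinct types are collected, each trial gives a new one with probability (14−i)/14, so the expected wait for the next new type is 14/(14−i).
E = 14/14 + 14/13 + 14/12 + 14/11 + 14/10 + 14/9 + 14/8 + 14/7 + 14/6 + 14/5 + 14/4 + 14/3 + 14/2 + 14/1 = 1171733/25740 ≈ 45.52.

45.52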